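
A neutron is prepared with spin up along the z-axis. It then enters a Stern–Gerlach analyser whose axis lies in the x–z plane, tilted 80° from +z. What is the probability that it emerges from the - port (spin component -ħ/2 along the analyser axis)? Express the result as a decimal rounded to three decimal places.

0.413

For spin-½, the probability of finding spin-up along an axis at angle θ to the initial spin direction is cos²(θ/2); spin-down is sin²(θ/2).
θ = 80°, so P = sin²(40°) ≈ 0.413.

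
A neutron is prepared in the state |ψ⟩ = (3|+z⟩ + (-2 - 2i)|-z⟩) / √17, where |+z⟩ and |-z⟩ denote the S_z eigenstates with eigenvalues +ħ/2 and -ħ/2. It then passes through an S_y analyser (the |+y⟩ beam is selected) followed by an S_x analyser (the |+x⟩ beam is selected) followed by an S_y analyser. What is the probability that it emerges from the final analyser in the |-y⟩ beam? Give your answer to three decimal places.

First analyser (S_y): P(|+y⟩) = |⟨+y|ψ⟩|² = 5/34.
After stage 1 the state is |+y⟩; P(|+x⟩) = |⟨+x|+y⟩|² = 1/2.
After stage 2 the state is |+x⟩; P(|-y⟩) = |⟨-y|+x⟩|² = 1/2.
Joint probability = 5/34 × 1/2 × 1/2 = 0.037.

0.037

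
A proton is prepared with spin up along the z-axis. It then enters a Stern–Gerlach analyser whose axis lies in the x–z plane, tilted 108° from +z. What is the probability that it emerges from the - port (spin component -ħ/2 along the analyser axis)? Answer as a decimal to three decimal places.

For spin-½, the probability of finding spin-up along an axis at angle θ to the initial spin direction is cos²(θ/2); spin-down is sin²(θ/2).
θ = 108°, so P = sin²(54°) ≈ 0.655.

0.655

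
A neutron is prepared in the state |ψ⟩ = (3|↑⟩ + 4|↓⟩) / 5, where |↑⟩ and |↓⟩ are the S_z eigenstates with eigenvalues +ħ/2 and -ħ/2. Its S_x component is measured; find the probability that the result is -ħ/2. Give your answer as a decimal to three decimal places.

0.020

|-x⟩ = (|↑⟩ - |↓⟩)/√2, so ⟨-x|ψ⟩ = (-1) / (√2·5).
P = |-1|² / 50 = 1/50.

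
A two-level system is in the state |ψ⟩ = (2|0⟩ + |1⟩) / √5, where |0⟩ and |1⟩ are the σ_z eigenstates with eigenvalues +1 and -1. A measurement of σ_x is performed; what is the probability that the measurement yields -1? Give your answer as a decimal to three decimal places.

0.100

|-x⟩ = (|0⟩ - |1⟩)/√2, so ⟨-x|ψ⟩ = (1) / (√2·√5).
P = |1|² / 10 = 1/10.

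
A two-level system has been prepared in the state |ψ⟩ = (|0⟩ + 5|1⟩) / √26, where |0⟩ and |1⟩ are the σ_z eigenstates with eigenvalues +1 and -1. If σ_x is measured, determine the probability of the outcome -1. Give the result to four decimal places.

|-x⟩ = (|0⟩ - |1⟩)/√2, so ⟨-x|ψ⟩ = (-4) / (√2·√26).
P = |-4|² / 52 = 16/52.

0.3077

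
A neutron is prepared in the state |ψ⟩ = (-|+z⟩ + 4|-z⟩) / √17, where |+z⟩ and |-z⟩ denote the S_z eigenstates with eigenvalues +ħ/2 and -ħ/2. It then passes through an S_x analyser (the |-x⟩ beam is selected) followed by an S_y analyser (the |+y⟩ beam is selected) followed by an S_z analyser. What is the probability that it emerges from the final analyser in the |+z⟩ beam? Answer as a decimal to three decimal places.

First analyser (S_x): P(|-x⟩) = |⟨-x|ψ⟩|² = 25/34.
After stage 1 the state is |-x⟩; P(|+y⟩) = |⟨+y|-x⟩|² = 1/2.
After stage 2 the state is |+y⟩; P(|+z⟩) = |⟨+z|+y⟩|² = 1/2.
Joint probability = 25/34 × 1/2 × 1/2 = 0.184.

0.184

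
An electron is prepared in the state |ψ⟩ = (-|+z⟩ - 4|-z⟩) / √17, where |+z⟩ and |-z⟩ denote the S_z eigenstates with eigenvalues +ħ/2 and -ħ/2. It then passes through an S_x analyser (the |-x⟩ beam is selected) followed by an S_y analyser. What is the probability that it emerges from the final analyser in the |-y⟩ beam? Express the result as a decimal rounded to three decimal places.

First analyser (S_x): P(|-x⟩) = |⟨-x|ψ⟩|² = 9/34.
After stage 1 the state is |-x⟩; P(|-y⟩) = |⟨-y|-x⟩|² = 1/2.
Joint probability = 9/34 × 1/2 = 0.132.

0.132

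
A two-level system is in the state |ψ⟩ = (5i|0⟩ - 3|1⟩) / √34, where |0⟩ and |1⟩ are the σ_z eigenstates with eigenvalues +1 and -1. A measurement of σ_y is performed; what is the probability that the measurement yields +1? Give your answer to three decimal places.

0.941

|+y⟩ = (|0⟩ + i|1⟩)/√2, so ⟨+y|ψ⟩ = (8i) / (√2·√34).
P = |8i|² / 68 = 64/68.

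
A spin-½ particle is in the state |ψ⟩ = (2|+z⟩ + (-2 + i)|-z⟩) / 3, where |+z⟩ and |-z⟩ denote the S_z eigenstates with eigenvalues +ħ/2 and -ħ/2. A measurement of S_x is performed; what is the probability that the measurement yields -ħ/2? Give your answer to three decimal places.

|-x⟩ = (|+z⟩ - |-z⟩)/√2, so ⟨-x|ψ⟩ = (4 - i) / (√2·3).
P = |4 - i|² / 18 = 17/18.

0.944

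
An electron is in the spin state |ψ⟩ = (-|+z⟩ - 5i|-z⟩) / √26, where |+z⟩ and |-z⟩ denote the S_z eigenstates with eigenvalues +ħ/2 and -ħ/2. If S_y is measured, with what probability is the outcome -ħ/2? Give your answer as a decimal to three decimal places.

0.308

|-y⟩ = (|+z⟩ - i|-z⟩)/√2, so ⟨-y|ψ⟩ = (4) / (√2·√26).
P = |4|² / 52 = 16/52.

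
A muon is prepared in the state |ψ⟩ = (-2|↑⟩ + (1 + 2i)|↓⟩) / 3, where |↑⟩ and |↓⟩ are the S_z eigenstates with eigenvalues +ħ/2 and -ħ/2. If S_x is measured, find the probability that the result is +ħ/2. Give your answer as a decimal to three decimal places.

|+x⟩ = (|↑⟩ + |↓⟩)/√2, so ⟨+x|ψ⟩ = (-1 + 2i) / (√2·3).
P = |-1 + 2i|² / 18 = 5/18.

0.278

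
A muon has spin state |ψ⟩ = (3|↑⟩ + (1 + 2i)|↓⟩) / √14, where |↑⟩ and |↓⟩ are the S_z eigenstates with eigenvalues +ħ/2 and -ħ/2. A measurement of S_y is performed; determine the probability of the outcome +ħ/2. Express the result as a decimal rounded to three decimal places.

0.929

|+y⟩ = (|↑⟩ + i|↓⟩)/√2, so ⟨+y|ψ⟩ = (5 - i) / (√2·√14).
P = |5 - i|² / 28 = 26/28.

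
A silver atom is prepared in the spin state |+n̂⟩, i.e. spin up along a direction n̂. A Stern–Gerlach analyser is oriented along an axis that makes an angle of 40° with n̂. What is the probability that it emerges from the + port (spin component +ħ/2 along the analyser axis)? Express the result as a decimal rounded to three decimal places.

0.883

For spin-½, the probability of finding spin-up along an axis at angle θ to the initial spin direction is cos²(θ/2); spin-down is sin²(θ/2).
θ = 40°, so P = cos²(20°) ≈ 0.883.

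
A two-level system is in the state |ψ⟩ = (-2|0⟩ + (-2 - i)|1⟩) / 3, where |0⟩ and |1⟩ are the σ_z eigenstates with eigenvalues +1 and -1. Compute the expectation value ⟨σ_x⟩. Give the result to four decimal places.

⟨σ_x⟩ = 2 Re(a* b)/(|a|²+|b|²) with a = -2, b = (-2 - i).
a* b = (4 + 2i), so ⟨σ_x⟩ = 8/9.

0.8889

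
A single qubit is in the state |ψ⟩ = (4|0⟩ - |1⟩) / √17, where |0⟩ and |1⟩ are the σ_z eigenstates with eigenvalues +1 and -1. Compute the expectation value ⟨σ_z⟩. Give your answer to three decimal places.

⟨σ_z⟩ = |a|² - |b|² divided by |a|²+|b|², with a, b the |0⟩, |1⟩ amplitudes.
= (16 - 1)/17 = 15/17.

0.882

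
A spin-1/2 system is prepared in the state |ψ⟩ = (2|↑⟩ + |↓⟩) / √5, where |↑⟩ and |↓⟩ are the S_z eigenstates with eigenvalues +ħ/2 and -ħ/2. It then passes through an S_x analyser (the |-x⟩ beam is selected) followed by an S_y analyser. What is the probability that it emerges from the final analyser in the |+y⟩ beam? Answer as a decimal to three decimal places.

0.050

First analyser (S_x): P(|-x⟩) = |⟨-x|ψ⟩|² = 1/10.
After stage 1 the state is |-x⟩; P(|+y⟩) = |⟨+y|-x⟩|² = 1/2.
Joint probability = 1/10 × 1/2 = 0.050.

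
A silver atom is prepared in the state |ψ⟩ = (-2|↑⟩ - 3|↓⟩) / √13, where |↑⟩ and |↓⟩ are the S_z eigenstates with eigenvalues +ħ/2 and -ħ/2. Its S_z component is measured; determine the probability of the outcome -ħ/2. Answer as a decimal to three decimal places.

0.692

The -ħ/2 outcome corresponds to |↓⟩. Its amplitude in |ψ⟩ is -3/√13.
P = |-3|² / 13 = 9/13.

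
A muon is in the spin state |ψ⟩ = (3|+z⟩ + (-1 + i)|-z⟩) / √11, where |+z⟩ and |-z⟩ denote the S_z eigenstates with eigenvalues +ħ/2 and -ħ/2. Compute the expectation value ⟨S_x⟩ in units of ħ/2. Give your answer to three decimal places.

⟨σ_x⟩ = 2 Re(a* b)/(|a|²+|b|²) with a = 3, b = (-1 + i).
a* b = (-3 + 3i), so ⟨σ_x⟩ = -6/11.
⟨S_x⟩ = (ħ/2)·⟨σ_x⟩.

-0.545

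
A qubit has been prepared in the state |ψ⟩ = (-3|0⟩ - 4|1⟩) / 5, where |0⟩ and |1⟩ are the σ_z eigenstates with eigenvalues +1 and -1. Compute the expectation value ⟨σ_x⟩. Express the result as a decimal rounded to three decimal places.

0.960

⟨σ_x⟩ = 2 Re(a* b)/(|a|²+|b|²) with a = -3, b = -4.
a* b = 12, so ⟨σ_x⟩ = 24/25.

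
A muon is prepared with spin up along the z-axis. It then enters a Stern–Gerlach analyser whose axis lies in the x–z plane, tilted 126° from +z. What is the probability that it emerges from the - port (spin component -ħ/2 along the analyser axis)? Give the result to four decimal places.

0.7939

For spin-½, the probability of finding spin-up along an axis at angle θ to the initial spin direction is cos²(θ/2); spin-down is sin²(θ/2).
θ = 126°, so P = sin²(63°) ≈ 0.7939.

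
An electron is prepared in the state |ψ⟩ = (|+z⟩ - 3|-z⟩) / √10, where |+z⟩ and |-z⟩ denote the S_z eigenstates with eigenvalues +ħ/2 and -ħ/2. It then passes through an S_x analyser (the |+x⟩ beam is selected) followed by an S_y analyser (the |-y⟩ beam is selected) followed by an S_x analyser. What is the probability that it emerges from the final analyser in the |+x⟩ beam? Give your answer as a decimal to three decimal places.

First analyser (S_x): P(|+x⟩) = |⟨+x|ψ⟩|² = 4/20.
After stage 1 the state is |+x⟩; P(|-y⟩) = |⟨-y|+x⟩|² = 1/2.
After stage 2 the state is |-y⟩; P(|+x⟩) = |⟨+x|-y⟩|² = 1/2.
Joint probability = 4/20 × 1/2 × 1/2 = 0.050.

0.050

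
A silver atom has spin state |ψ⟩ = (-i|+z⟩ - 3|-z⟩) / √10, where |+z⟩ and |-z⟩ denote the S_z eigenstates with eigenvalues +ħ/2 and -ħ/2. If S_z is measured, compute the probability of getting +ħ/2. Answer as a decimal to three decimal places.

0.100

The +ħ/2 outcome corresponds to |+z⟩. Its amplitude in |ψ⟩ is -i/√10.
P = |-i|² / 10 = 1/10.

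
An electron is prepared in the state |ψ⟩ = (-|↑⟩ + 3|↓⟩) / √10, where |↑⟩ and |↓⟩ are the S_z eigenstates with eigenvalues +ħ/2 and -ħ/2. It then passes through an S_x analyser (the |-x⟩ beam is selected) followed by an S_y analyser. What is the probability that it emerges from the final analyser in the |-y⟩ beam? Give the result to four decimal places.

First analyser (S_x): P(|-x⟩) = |⟨-x|ψ⟩|² = 16/20.
After stage 1 the state is |-x⟩; P(|-y⟩) = |⟨-y|-x⟩|² = 1/2.
Joint probability = 16/20 × 1/2 = 0.4000.

0.4000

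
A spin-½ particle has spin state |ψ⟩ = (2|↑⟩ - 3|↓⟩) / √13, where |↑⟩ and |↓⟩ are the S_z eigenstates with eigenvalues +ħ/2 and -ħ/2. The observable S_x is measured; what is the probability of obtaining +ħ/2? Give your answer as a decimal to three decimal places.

0.038

|+x⟩ = (|↑⟩ + |↓⟩)/√2, so ⟨+x|ψ⟩ = (-1) / (√2·√13).
P = |-1|² / 26 = 1/26.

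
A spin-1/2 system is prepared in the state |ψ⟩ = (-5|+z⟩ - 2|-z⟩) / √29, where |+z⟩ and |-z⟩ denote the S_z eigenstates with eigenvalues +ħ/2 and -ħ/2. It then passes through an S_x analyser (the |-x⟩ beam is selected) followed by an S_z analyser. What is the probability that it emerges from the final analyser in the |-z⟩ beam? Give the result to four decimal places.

0.0776

First analyser (S_x): P(|-x⟩) = |⟨-x|ψ⟩|² = 9/58.
After stage 1 the state is |-x⟩; P(|-z⟩) = |⟨-z|-x⟩|² = 1/2.
Joint probability = 9/58 × 1/2 = 0.0776.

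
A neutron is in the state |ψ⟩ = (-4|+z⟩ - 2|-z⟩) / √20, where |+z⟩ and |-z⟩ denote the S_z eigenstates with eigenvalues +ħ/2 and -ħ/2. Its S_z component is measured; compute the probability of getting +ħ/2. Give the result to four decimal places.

0.8000

The +ħ/2 outcome corresponds to |+z⟩. Its amplitude in |ψ⟩ is -4/√20.
P = |-4|² / 20 = 16/20.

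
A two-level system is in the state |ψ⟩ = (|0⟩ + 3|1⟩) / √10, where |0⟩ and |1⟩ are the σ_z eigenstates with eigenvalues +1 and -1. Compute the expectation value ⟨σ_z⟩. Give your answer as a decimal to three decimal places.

-0.800

⟨σ_z⟩ = |a|² - |b|² divided by |a|²+|b|², with a, b the |0⟩, |1⟩ amplitudes.
= (1 - 9)/10 = -8/10.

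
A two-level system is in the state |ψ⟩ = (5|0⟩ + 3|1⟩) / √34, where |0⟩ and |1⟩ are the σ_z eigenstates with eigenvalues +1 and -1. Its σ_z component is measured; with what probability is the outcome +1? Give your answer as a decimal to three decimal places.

0.735

The +1 outcome corresponds to |0⟩. Its amplitude in |ψ⟩ is 5/√34.
P = |5|² / 34 = 25/34.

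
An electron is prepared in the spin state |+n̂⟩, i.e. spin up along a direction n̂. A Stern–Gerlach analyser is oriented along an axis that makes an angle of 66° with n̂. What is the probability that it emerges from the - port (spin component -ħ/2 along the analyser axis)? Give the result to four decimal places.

For spin-½, the probability of finding spin-up along an axis at angle θ to the initial spin direction is cos²(θ/2); spin-down is sin²(θ/2).
θ = 66°, so P = sin²(33°) ≈ 0.2966.

0.2966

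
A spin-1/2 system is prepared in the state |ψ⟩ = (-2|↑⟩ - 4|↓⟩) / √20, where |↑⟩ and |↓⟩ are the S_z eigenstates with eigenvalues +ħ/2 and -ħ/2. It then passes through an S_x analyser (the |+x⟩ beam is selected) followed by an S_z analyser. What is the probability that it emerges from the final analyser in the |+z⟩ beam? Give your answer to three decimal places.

0.450

First analyser (S_x): P(|+x⟩) = |⟨+x|ψ⟩|² = 36/40.
After stage 1 the state is |+x⟩; P(|+z⟩) = |⟨+z|+x⟩|² = 1/2.
Joint probability = 36/40 × 1/2 = 0.450.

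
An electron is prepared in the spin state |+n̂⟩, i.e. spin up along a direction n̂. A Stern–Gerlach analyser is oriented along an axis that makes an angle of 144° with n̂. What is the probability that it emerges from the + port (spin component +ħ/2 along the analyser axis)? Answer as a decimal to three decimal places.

For spin-½, the probability of finding spin-up along an axis at angle θ to the initial spin direction is cos²(θ/2); spin-down is sin²(θ/2).
θ = 144°, so P = cos²(72°) ≈ 0.095.

0.095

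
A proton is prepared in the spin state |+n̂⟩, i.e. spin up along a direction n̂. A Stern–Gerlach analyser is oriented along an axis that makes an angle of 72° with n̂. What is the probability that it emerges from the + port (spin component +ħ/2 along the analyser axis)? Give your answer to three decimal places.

0.655

For spin-½, the probability of finding spin-up along an axis at angle θ to the initial spin direction is cos²(θ/2); spin-down is sin²(θ/2).
θ = 72°, so P = cos²(36°) ≈ 0.655.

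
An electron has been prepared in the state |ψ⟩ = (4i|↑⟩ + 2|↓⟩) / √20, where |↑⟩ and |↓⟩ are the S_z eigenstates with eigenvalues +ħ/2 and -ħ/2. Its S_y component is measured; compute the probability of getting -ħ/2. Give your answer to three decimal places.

|-y⟩ = (|↑⟩ - i|↓⟩)/√2, so ⟨-y|ψ⟩ = (6i) / (√2·√20).
P = |6i|² / 40 = 36/40.

0.900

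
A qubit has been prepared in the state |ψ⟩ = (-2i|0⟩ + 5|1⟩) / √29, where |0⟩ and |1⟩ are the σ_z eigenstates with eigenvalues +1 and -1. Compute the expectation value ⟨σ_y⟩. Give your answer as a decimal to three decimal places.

0.690

⟨σ_y⟩ = 2 Im(a* b)/(|a|²+|b|²) with a = -2i, b = 5.
a* b = 10i, so ⟨σ_y⟩ = 20/29.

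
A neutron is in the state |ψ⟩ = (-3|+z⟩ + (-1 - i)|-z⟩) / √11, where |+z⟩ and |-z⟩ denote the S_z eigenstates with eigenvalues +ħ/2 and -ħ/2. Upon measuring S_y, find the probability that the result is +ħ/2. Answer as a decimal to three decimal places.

0.773

|+y⟩ = (|+z⟩ + i|-z⟩)/√2, so ⟨+y|ψ⟩ = (-4 + i) / (√2·√11).
P = |-4 + i|² / 22 = 17/22.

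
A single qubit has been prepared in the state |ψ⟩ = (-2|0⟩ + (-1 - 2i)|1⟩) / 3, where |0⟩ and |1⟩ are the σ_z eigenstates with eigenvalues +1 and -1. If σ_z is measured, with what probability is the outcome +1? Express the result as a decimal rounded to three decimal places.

0.444

The +1 outcome corresponds to |0⟩. Its amplitude in |ψ⟩ is -2/3.
P = |-2|² / 9 = 4/9.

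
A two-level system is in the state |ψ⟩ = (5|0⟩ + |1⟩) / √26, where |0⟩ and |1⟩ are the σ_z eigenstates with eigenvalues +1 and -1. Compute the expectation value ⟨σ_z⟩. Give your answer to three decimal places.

0.923

⟨σ_z⟩ = |a|² - |b|² divided by |a|²+|b|², with a, b the |0⟩, |1⟩ amplitudes.
= (25 - 1)/26 = 24/26.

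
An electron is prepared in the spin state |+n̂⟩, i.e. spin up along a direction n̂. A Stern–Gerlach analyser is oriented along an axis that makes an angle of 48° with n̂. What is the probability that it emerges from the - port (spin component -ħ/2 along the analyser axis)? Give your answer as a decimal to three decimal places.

0.165

For spin-½, the probability of finding spin-up along an axis at angle θ to the initial spin direction is cos²(θ/2); spin-down is sin²(θ/2).
θ = 48°, so P = sin²(24°) ≈ 0.165.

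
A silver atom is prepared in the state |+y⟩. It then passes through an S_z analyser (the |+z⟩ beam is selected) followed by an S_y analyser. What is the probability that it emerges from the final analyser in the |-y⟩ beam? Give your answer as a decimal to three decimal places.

First analyser (S_z): from |+y⟩, P(|+z⟩) = 1/2.
After stage 1 the state is |+z⟩; P(|-y⟩) = |⟨-y|+z⟩|² = 1/2.
Joint probability = 1/2 × 1/2 = 0.250.

0.250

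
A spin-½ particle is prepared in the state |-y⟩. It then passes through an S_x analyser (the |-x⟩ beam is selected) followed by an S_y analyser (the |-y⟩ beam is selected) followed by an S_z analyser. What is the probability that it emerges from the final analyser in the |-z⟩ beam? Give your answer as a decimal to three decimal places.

0.125

First analyser (S_x): from |-y⟩, P(|-x⟩) = 1/2.
After stage 1 the state is |-x⟩; P(|-y⟩) = |⟨-y|-x⟩|² = 1/2.
After stage 2 the state is |-y⟩; P(|-z⟩) = |⟨-z|-y⟩|² = 1/2.
Joint probability = 1/2 × 1/2 × 1/2 = 0.125.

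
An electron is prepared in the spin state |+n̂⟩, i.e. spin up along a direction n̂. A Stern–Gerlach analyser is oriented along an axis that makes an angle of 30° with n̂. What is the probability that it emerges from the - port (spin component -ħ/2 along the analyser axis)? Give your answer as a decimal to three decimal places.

0.067

For spin-½, the probability of finding spin-up along an axis at angle θ to the initial spin direction is cos²(θ/2); spin-down is sin²(θ/2).
θ = 30°, so P = sin²(15°) ≈ 0.067.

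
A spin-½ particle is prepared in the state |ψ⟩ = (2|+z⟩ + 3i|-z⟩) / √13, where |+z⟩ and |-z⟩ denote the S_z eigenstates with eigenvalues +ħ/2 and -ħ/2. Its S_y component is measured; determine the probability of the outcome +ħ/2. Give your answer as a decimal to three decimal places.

0.962

|+y⟩ = (|+z⟩ + i|-z⟩)/√2, so ⟨+y|ψ⟩ = (5) / (√2·√13).
P = |5|² / 26 = 25/26.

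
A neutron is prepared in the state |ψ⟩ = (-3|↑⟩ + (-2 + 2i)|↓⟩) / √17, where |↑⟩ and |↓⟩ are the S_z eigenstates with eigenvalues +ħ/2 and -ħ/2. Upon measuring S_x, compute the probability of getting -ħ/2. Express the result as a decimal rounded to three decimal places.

0.147

|-x⟩ = (|↑⟩ - |↓⟩)/√2, so ⟨-x|ψ⟩ = (-1 - 2i) / (√2·√17).
P = |-1 - 2i|² / 34 = 5/34.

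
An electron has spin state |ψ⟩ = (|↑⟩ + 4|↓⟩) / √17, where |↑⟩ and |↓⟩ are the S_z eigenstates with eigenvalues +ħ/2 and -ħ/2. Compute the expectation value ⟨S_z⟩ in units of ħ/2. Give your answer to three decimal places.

-0.882

⟨σ_z⟩ = |a|² - |b|² divided by |a|²+|b|², with a, b the |↑⟩, |↓⟩ amplitudes.
= (1 - 16)/17 = -15/17.
⟨S_z⟩ = (ħ/2)·⟨σ_z⟩.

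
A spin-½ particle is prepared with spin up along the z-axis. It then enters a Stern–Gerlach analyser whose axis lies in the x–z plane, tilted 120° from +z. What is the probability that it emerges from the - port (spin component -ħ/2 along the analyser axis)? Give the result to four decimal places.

For spin-½, the probability of finding spin-up along an axis at angle θ to the initial spin direction is cos²(θ/2); spin-down is sin²(θ/2).
θ = 120°, so P = sin²(60°) ≈ 0.7500.

0.7500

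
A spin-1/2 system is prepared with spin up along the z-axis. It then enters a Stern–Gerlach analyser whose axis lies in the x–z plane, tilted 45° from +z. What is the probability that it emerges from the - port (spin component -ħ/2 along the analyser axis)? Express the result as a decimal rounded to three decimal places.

For spin-½, the probability of finding spin-up along an axis at angle θ to the initial spin direction is cos²(θ/2); spin-down is sin²(θ/2).
θ = 45°, so P = sin²(22.5°) ≈ 0.146.

0.146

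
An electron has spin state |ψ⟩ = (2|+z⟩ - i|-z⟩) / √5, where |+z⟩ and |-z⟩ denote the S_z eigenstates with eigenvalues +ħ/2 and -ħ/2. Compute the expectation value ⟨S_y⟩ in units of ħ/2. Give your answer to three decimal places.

⟨σ_y⟩ = 2 Im(a* b)/(|a|²+|b|²) with a = 2, b = -i.
a* b = -2i, so ⟨σ_y⟩ = -4/5.
⟨S_y⟩ = (ħ/2)·⟨σ_y⟩.

-0.800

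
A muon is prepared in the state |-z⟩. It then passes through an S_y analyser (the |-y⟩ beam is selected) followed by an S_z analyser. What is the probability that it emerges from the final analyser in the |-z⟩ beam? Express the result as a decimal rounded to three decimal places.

0.250

First analyser (S_y): from |-z⟩, P(|-y⟩) = 1/2.
After stage 1 the state is |-y⟩; P(|-z⟩) = |⟨-z|-y⟩|² = 1/2.
Joint probability = 1/2 × 1/2 = 0.250.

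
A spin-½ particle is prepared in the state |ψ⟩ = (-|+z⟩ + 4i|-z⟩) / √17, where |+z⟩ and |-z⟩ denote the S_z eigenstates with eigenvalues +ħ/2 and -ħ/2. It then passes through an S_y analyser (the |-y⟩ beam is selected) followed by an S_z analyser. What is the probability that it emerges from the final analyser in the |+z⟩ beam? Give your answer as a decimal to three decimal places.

First analyser (S_y): P(|-y⟩) = |⟨-y|ψ⟩|² = 25/34.
After stage 1 the state is |-y⟩; P(|+z⟩) = |⟨+z|-y⟩|² = 1/2.
Joint probability = 25/34 × 1/2 = 0.368.

0.368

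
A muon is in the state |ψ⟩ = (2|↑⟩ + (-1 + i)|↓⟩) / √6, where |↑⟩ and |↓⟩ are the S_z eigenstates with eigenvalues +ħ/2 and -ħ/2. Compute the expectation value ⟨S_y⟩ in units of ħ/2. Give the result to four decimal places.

0.6667

⟨σ_y⟩ = 2 Im(a* b)/(|a|²+|b|²) with a = 2, b = (-1 + i).
a* b = (-2 + 2i), so ⟨σ_y⟩ = 4/6.
⟨S_y⟩ = (ħ/2)·⟨σ_y⟩.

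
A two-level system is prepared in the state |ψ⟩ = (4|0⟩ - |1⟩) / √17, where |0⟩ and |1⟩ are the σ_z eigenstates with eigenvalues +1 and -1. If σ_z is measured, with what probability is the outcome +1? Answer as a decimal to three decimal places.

The +1 outcome corresponds to |0⟩. Its amplitude in |ψ⟩ is 4/√17.
P = |4|² / 17 = 16/17.

0.941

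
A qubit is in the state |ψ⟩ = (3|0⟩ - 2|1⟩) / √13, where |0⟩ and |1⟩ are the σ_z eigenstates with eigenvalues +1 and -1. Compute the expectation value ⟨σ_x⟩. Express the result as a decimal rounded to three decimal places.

⟨σ_x⟩ = 2 Re(a* b)/(|a|²+|b|²) with a = 3, b = -2.
a* b = -6, so ⟨σ_x⟩ = -12/13.

-0.923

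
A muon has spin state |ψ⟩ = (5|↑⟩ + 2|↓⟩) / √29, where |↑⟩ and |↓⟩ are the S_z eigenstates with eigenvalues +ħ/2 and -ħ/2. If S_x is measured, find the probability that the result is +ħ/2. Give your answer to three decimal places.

0.845

|+x⟩ = (|↑⟩ + |↓⟩)/√2, so ⟨+x|ψ⟩ = (7) / (√2·√29).
P = |7|² / 58 = 49/58.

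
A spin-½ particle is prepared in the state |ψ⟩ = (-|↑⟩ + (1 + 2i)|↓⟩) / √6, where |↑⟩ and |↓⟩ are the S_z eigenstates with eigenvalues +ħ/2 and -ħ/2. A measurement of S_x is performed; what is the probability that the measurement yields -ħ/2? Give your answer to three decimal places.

0.667

|-x⟩ = (|↑⟩ - |↓⟩)/√2, so ⟨-x|ψ⟩ = (-2 - 2i) / (√2·√6).
P = |-2 - 2i|² / 12 = 8/12.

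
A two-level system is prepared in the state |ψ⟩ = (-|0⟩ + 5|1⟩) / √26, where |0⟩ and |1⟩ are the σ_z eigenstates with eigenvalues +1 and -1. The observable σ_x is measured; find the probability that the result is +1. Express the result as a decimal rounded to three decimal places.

|+x⟩ = (|0⟩ + |1⟩)/√2, so ⟨+x|ψ⟩ = (4) / (√2·√26).
P = |4|² / 52 = 16/52.

0.308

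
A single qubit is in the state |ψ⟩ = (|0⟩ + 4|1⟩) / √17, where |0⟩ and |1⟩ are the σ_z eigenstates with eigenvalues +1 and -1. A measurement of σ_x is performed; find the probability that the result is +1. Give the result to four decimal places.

|+x⟩ = (|0⟩ + |1⟩)/√2, so ⟨+x|ψ⟩ = (5) / (√2·√17).
P = |5|² / 34 = 25/34.

0.7353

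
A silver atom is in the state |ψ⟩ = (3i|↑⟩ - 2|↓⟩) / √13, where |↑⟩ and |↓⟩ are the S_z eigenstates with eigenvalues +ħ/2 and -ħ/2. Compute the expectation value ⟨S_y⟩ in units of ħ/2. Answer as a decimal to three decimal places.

⟨σ_y⟩ = 2 Im(a* b)/(|a|²+|b|²) with a = 3i, b = -2.
a* b = 6i, so ⟨σ_y⟩ = 12/13.
⟨S_y⟩ = (ħ/2)·⟨σ_y⟩.

0.923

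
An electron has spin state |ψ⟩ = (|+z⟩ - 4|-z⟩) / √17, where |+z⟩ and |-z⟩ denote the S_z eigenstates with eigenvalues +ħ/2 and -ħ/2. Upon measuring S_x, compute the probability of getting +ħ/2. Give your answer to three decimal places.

0.265

|+x⟩ = (|+z⟩ + |-z⟩)/√2, so ⟨+x|ψ⟩ = (-3) / (√2·√17).
P = |-3|² / 34 = 9/34.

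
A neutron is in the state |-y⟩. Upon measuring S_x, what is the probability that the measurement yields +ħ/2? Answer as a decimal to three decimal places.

In the S_z basis, |-y⟩ = (|↑⟩ - i|↓⟩)/√2 and |+x⟩ = (|↑⟩ + |↓⟩)/√2.
|⟨+x|-y⟩|² = 1/2.

0.500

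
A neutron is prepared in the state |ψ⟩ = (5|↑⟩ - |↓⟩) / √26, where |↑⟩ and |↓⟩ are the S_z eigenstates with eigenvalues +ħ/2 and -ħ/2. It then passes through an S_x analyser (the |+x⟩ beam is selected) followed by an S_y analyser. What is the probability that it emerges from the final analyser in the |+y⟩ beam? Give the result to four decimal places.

0.1538

First analyser (S_x): P(|+x⟩) = |⟨+x|ψ⟩|² = 16/52.
After stage 1 the state is |+x⟩; P(|+y⟩) = |⟨+y|+x⟩|² = 1/2.
Joint probability = 16/52 × 1/2 = 0.1538.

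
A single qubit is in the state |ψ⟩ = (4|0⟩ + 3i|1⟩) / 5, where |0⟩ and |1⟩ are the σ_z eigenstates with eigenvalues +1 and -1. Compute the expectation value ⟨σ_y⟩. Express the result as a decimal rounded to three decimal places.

0.960

⟨σ_y⟩ = 2 Im(a* b)/(|a|²+|b|²) with a = 4, b = 3i.
a* b = 12i, so ⟨σ_y⟩ = 24/25.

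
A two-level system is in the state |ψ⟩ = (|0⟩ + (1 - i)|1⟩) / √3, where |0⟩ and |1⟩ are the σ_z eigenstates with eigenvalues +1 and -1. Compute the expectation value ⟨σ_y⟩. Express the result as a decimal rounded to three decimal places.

⟨σ_y⟩ = 2 Im(a* b)/(|a|²+|b|²) with a = 1, b = (1 - i).
a* b = (1 - i), so ⟨σ_y⟩ = -2/3.

-0.667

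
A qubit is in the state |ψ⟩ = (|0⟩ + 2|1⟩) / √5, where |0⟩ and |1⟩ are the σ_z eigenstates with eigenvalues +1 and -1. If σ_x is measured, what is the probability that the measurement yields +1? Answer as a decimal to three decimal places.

0.900

|+x⟩ = (|0⟩ + |1⟩)/√2, so ⟨+x|ψ⟩ = (3) / (√2·√5).
P = |3|² / 10 = 9/10.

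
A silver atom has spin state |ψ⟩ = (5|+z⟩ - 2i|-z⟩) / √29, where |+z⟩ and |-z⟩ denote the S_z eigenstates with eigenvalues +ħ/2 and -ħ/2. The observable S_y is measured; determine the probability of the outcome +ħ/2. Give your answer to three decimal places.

0.155

|+y⟩ = (|+z⟩ + i|-z⟩)/√2, so ⟨+y|ψ⟩ = (3) / (√2·√29).
P = |3|² / 58 = 9/58.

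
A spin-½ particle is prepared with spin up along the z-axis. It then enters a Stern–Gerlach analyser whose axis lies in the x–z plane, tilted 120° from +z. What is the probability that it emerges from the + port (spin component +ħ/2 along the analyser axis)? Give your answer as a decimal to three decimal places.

0.250

For spin-½, the probability of finding spin-up along an axis at angle θ to the initial spin direction is cos²(θ/2); spin-down is sin²(θ/2).
θ = 120°, so P = cos²(60°) ≈ 0.250.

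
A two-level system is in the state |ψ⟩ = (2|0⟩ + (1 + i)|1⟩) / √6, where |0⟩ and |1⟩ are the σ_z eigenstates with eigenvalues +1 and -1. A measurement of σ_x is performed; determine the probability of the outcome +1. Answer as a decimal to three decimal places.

|+x⟩ = (|0⟩ + |1⟩)/√2, so ⟨+x|ψ⟩ = (3 + i) / (√2·√6).
P = |3 + i|² / 12 = 10/12.

0.833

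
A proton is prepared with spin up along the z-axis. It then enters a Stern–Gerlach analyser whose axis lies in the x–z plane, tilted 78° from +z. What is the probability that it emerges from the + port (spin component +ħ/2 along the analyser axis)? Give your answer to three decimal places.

For spin-½, the probability of finding spin-up along an axis at angle θ to the initial spin direction is cos²(θ/2); spin-down is sin²(θ/2).
θ = 78°, so P = cos²(39°) ≈ 0.604.

0.604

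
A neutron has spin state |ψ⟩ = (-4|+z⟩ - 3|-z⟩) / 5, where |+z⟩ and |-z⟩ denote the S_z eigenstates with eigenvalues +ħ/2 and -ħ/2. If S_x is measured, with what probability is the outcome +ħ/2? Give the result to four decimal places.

0.9800

|+x⟩ = (|+z⟩ + |-z⟩)/√2, so ⟨+x|ψ⟩ = (-7) / (√2·5).
P = |-7|² / 50 = 49/50.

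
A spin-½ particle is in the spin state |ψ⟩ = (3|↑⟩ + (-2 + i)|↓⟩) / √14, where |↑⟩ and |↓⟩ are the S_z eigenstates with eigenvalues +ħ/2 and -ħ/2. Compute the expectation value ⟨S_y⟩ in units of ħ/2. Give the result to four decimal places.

⟨σ_y⟩ = 2 Im(a* b)/(|a|²+|b|²) with a = 3, b = (-2 + i).
a* b = (-6 + 3i), so ⟨σ_y⟩ = 6/14.
⟨S_y⟩ = (ħ/2)·⟨σ_y⟩.

0.4286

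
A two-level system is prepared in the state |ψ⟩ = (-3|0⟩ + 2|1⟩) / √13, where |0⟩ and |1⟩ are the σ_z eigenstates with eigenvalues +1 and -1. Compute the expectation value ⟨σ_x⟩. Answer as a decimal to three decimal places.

⟨σ_x⟩ = 2 Re(a* b)/(|a|²+|b|²) with a = -3, b = 2.
a* b = -6, so ⟨σ_x⟩ = -12/13.

-0.923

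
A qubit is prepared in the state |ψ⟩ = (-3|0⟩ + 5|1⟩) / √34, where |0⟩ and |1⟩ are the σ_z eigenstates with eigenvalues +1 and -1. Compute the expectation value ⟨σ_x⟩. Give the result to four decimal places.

⟨σ_x⟩ = 2 Re(a* b)/(|a|²+|b|²) with a = -3, b = 5.
a* b = -15, so ⟨σ_x⟩ = -30/34.

-0.8824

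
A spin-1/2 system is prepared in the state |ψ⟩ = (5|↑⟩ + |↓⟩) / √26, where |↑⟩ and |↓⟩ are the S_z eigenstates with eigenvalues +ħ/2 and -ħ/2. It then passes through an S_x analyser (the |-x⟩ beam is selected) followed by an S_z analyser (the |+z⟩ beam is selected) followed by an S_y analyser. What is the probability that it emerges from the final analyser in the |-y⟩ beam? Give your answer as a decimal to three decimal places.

First analyser (S_x): P(|-x⟩) = |⟨-x|ψ⟩|² = 16/52.
After stage 1 the state is |-x⟩; P(|+z⟩) = |⟨+z|-x⟩|² = 1/2.
After stage 2 the state is |+z⟩; P(|-y⟩) = |⟨-y|+z⟩|² = 1/2.
Joint probability = 16/52 × 1/2 × 1/2 = 0.077.

0.077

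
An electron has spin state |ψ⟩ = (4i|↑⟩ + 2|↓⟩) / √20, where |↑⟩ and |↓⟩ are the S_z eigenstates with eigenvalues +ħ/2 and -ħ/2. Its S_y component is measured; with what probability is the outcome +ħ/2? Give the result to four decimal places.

0.1000

|+y⟩ = (|↑⟩ + i|↓⟩)/√2, so ⟨+y|ψ⟩ = (2i) / (√2·√20).
P = |2i|² / 40 = 4/40.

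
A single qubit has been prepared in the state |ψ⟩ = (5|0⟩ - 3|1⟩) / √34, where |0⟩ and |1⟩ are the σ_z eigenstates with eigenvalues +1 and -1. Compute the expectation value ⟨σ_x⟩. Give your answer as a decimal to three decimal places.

-0.882

⟨σ_x⟩ = 2 Re(a* b)/(|a|²+|b|²) with a = 5, b = -3.
a* b = -15, so ⟨σ_x⟩ = -30/34.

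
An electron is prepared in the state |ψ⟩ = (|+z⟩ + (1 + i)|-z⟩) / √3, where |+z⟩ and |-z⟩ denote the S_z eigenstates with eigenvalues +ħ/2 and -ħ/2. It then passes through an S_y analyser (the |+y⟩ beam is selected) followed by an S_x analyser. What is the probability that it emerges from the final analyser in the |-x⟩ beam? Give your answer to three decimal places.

0.417

First analyser (S_y): P(|+y⟩) = |⟨+y|ψ⟩|² = 5/6.
After stage 1 the state is |+y⟩; P(|-x⟩) = |⟨-x|+y⟩|² = 1/2.
Joint probability = 5/6 × 1/2 = 0.417.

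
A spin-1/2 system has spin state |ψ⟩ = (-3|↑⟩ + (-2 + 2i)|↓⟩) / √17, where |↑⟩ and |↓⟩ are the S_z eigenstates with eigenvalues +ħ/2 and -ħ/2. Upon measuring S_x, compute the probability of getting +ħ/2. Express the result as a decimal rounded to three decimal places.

0.853

|+x⟩ = (|↑⟩ + |↓⟩)/√2, so ⟨+x|ψ⟩ = (-5 + 2i) / (√2·√17).
P = |-5 + 2i|² / 34 = 29/34.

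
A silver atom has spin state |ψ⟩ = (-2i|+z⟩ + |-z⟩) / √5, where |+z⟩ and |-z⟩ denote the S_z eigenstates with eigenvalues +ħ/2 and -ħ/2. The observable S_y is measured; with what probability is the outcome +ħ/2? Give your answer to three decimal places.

0.900

|+y⟩ = (|+z⟩ + i|-z⟩)/√2, so ⟨+y|ψ⟩ = (-3i) / (√2·√5).
P = |-3i|² / 10 = 9/10.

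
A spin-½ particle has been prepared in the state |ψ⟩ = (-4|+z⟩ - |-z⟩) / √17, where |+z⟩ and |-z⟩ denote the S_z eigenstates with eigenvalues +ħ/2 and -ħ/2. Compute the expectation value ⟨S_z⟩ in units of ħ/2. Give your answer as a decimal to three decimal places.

⟨σ_z⟩ = |a|² - |b|² divided by |a|²+|b|², with a, b the |+z⟩, |-z⟩ amplitudes.
= (16 - 1)/17 = 15/17.
⟨S_z⟩ = (ħ/2)·⟨σ_z⟩.

0.882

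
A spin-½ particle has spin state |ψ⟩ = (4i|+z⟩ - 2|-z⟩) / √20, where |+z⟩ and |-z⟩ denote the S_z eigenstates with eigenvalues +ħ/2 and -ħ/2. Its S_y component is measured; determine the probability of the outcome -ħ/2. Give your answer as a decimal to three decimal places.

|-y⟩ = (|+z⟩ - i|-z⟩)/√2, so ⟨-y|ψ⟩ = (2i) / (√2·√20).
P = |2i|² / 40 = 4/40.

0.100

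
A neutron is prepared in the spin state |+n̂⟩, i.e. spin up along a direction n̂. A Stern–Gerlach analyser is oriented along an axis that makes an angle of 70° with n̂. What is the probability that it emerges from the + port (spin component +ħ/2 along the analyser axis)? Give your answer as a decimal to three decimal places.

For spin-½, the probability of finding spin-up along an axis at angle θ to the initial spin direction is cos²(θ/2); spin-down is sin²(θ/2).
θ = 70°, so P = cos²(35°) ≈ 0.671.

0.671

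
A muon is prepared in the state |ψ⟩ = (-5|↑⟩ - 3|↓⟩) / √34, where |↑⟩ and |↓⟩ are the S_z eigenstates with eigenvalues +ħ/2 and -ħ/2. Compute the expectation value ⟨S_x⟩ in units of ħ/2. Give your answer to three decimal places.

⟨σ_x⟩ = 2 Re(a* b)/(|a|²+|b|²) with a = -5, b = -3.
a* b = 15, so ⟨σ_x⟩ = 30/34.
⟨S_x⟩ = (ħ/2)·⟨σ_x⟩.

0.882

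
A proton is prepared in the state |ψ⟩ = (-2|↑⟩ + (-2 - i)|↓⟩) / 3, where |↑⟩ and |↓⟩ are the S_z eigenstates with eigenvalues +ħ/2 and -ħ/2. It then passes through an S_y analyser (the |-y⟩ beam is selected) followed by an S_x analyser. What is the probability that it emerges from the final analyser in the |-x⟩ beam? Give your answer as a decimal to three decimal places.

First analyser (S_y): P(|-y⟩) = |⟨-y|ψ⟩|² = 5/18.
After stage 1 the state is |-y⟩; P(|-x⟩) = |⟨-x|-y⟩|² = 1/2.
Joint probability = 5/18 × 1/2 = 0.139.

0.139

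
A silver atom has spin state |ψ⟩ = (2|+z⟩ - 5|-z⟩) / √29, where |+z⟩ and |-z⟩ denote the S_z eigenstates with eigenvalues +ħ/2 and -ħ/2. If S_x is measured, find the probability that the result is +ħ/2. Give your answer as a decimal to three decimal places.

0.155

|+x⟩ = (|+z⟩ + |-z⟩)/√2, so ⟨+x|ψ⟩ = (-3) / (√2·√29).
P = |-3|² / 58 = 9/58.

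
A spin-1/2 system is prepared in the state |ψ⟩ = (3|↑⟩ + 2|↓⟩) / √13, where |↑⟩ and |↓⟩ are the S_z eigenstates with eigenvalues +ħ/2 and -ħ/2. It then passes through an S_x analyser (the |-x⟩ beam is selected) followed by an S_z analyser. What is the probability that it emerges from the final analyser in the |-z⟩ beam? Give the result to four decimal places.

0.0192

First analyser (S_x): P(|-x⟩) = |⟨-x|ψ⟩|² = 1/26.
After stage 1 the state is |-x⟩; P(|-z⟩) = |⟨-z|-x⟩|² = 1/2.
Joint probability = 1/26 × 1/2 = 0.0192.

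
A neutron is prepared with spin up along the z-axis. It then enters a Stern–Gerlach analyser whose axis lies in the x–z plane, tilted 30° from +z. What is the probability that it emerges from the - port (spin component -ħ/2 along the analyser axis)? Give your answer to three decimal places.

For spin-½, the probability of finding spin-up along an axis at angle θ to the initial spin direction is cos²(θ/2); spin-down is sin²(θ/2).
θ = 30°, so P = sin²(15°) ≈ 0.067.

0.067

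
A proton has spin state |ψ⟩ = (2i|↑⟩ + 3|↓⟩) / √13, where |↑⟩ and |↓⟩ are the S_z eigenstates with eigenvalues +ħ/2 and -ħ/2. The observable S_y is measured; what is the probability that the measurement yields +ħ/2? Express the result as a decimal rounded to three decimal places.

|+y⟩ = (|↑⟩ + i|↓⟩)/√2, so ⟨+y|ψ⟩ = (-i) / (√2·√13).
P = |-i|² / 26 = 1/26.

0.038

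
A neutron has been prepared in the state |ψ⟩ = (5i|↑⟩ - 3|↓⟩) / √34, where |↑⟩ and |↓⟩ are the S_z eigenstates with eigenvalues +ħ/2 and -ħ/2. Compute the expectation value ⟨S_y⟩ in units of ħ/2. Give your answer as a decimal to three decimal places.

0.882

⟨σ_y⟩ = 2 Im(a* b)/(|a|²+|b|²) with a = 5i, b = -3.
a* b = 15i, so ⟨σ_y⟩ = 30/34.
⟨S_y⟩ = (ħ/2)·⟨σ_y⟩.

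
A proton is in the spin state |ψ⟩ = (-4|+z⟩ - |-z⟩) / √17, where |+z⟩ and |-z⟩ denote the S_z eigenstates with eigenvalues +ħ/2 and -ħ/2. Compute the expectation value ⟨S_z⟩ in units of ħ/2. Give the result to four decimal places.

⟨σ_z⟩ = |a|² - |b|² divided by |a|²+|b|², with a, b the |+z⟩, |-z⟩ amplitudes.
= (16 - 1)/17 = 15/17.
⟨S_z⟩ = (ħ/2)·⟨σ_z⟩.

0.8824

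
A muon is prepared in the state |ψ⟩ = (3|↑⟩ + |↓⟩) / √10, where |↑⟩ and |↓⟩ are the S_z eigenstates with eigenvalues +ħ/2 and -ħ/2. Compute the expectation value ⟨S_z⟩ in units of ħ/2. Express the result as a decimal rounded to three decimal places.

0.800

⟨σ_z⟩ = |a|² - |b|² divided by |a|²+|b|², with a, b the |↑⟩, |↓⟩ amplitudes.
= (9 - 1)/10 = 8/10.
⟨S_z⟩ = (ħ/2)·⟨σ_z⟩.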